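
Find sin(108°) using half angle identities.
sin(108°) = √((1 - cos 216°)/2) = 0.9511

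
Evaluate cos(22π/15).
cos(22π/15) = -0.1045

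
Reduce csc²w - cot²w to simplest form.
csc²w - cot²w = 1 (using Pythagorean identity)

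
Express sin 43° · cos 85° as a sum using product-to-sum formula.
sin 43° cos 85° = (1/2)[sin(43°+85°) + sin(43°-85°)]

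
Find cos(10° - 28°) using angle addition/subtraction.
cos(10° - 28°) = cos 10° cos 28° + sin 10° sin 28° = 0.9511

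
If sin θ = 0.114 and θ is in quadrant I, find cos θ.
cos θ = 0.9935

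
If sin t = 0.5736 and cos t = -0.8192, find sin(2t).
sin(2t) = 2 sin t cos t = -0.9398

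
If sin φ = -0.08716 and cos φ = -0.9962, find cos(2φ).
cos(2φ) = cos²φ - sin²φ = 0.9848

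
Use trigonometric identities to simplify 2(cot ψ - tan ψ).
2(cot ψ - tan ψ) = 2(2 cot(2ψ)) (using Double angle)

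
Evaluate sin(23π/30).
sin(23π/30) = 0.6691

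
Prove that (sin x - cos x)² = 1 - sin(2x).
LHS = sin²x - 2 sin x cos x + cos²x = (sin²x + cos²x) - 2 sin x cos x = 1 - sin(2x) = RHS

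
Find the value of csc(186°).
csc(186°) = -9.567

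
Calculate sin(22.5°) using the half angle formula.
sin(22.5°) = √((1 - cos 45°)/2) = √(2-√2)/2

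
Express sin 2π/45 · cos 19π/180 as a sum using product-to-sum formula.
sin 2π/45 cos 19π/180 = (1/2)[sin(2π/45+19π/180) + sin(2π/45-19π/180)]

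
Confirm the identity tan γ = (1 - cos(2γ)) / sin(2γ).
RHS = 2sin²γ / (2 sin γ cos γ) = sin γ/cos γ = tan γ = LHS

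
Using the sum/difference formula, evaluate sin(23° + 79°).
sin(23° + 79°) = sin 23° cos 79° + cos 23° sin 79° = 0.9781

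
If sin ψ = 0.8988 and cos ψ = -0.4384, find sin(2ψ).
sin(2ψ) = 2 sin ψ cos ψ = -0.7881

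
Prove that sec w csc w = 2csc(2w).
RHS = 2/sin(2w) = 2/(2 sin w cos w) = 1/(sin w cos w) = (1/cos w)(1/sin w) = sec w csc w = LHS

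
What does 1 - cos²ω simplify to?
1 - cos²ω = sin²ω (using Pythagorean identity)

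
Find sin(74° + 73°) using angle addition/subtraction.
sin(74° + 73°) = sin 74° cos 73° + cos 74° sin 73° = 0.5446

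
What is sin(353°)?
sin(353°) = -0.1219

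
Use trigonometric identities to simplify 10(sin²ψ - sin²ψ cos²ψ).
10(sin²ψ - sin²ψ cos²ψ) = 10(sin⁴ψ) (using Factoring)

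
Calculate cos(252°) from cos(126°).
cos(252°) = cos²126° - sin²126° = -0.309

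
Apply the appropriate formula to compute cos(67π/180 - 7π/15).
cos(67π/180 - 7π/15) = cos 67π/180 cos 7π/15 + sin 67π/180 sin 7π/15 = 0.9563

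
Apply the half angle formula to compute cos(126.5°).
cos(126.5°) = -√((1 + cos 253°)/2) = -0.5948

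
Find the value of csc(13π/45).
csc(13π/45) = 1.269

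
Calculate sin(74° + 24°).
sin(74° + 24°) = sin 74° cos 24° + cos 74° sin 24° = 0.9903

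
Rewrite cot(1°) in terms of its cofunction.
cot(1°) = tan(90° - 1°) = tan(89°)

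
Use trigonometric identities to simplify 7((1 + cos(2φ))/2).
7((1 + cos(2φ))/2) = 7(cos²φ) (using Power reduction)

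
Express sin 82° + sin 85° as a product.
sin 82° + sin 85° = 2 sin(83.5°) cos(-1.5°)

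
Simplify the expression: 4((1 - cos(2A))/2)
4((1 - cos(2A))/2) = 4(sin²A) (using Power reduction)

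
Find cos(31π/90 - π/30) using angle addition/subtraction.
cos(31π/90 - π/30) = cos 31π/90 cos π/30 + sin 31π/90 sin π/30 = 0.5592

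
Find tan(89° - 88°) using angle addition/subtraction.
tan(89° - 88°) = (tan 89° - tan 88°)/(1 + tan 89° tan 88°) = 0.01746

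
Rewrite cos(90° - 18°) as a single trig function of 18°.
cos(90° - 18°) = sin(18°)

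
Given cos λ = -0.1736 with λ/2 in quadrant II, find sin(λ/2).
sin(λ/2) = ±√((1 - cos λ)/2); positive since λ/2 ∈ QII, so sin(λ/2) = 0.766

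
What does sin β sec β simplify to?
sin β sec β = tan β (using Reciprocal + quotient)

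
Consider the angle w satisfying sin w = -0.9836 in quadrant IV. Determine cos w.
cos w = √(1 - sin²w) = 0.1804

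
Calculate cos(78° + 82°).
cos(78° + 82°) = cos 78° cos 82° - sin 78° sin 82° = -0.9397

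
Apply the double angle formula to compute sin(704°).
sin(704°) = 2 sin 352° cos 352° = -0.2756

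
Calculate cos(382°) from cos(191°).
cos(382°) = cos²191° - sin²191° = 0.9272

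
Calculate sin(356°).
sin(356°) = -0.06976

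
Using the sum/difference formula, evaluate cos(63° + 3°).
cos(63° + 3°) = cos 63° cos 3° - sin 63° sin 3° = 0.4067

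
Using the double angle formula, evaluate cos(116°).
cos(116°) = 2cos²58° - 1 = -0.4384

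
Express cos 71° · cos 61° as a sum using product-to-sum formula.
cos 71° cos 61° = (1/2)[cos(71°-61°) + cos(71°+61°)]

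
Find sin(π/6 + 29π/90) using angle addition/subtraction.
sin(π/6 + 29π/90) = sin π/6 cos 29π/90 + cos π/6 sin 29π/90 = 0.9994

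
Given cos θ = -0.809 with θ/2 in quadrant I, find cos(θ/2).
cos(θ/2) = ±√((1 + cos θ)/2); positive since θ/2 ∈ QI, so cos(θ/2) = 0.309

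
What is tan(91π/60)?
tan(91π/60) = -19.08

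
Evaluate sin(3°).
sin(3°) = 0.05234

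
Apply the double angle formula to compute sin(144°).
sin(144°) = 2 sin 72° cos 72° = 0.5878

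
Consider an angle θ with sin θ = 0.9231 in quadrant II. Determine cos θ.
cos θ = ±√(1 - sin²θ) = -0.3846 (negative in QII)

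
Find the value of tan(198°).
tan(198°) = 0.3249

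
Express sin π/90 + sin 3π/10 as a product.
sin π/90 + sin 3π/10 = 2 sin(7π/45) cos(-13π/90)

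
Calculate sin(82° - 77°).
sin(82° - 77°) = sin 82° cos 77° - cos 82° sin 77° = 0.08716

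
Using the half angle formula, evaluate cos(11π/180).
cos(11π/180) = √((1 + cos 11π/90)/2) = 0.9816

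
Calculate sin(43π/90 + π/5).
sin(43π/90 + π/5) = sin 43π/90 cos π/5 + cos 43π/90 sin π/5 = 0.848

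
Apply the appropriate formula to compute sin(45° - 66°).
sin(45° - 66°) = sin 45° cos 66° - cos 45° sin 66° = -0.3584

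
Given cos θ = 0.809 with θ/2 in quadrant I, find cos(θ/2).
cos(θ/2) = ±√((1 + cos θ)/2); positive since θ/2 ∈ QI, so cos(θ/2) = 0.9511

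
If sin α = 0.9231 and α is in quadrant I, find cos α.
cos α = 0.3846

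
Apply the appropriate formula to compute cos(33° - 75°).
cos(33° - 75°) = cos 33° cos 75° + sin 33° sin 75° = 0.7431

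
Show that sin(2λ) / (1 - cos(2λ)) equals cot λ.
LHS = 2 sin λ cos λ / (2sin²λ) = cos λ/sin λ = cot λ = RHS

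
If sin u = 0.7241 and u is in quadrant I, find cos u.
cos u = 0.6897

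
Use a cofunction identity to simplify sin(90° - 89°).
sin(90° - 89°) = cos(89°)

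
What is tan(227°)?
tan(227°) = 1.072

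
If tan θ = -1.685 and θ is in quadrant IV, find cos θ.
cos θ = 0.5104 (using tan²θ + 1 = sec²θ)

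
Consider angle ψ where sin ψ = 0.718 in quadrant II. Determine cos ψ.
cos ψ = ±√(1 - sin²ψ) = -0.696 (negative in QII)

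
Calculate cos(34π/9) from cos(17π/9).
cos(34π/9) = 1 - 2sin²17π/9 = 0.766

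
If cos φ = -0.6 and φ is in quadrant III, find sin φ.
sin φ = -0.8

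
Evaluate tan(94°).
tan(94°) = -14.3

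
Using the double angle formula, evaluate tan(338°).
tan(338°) = 2 tan 169° / (1 - tan²169°) = -0.404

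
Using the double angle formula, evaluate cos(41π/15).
cos(41π/15) = cos²41π/30 - sin²41π/30 = -0.6691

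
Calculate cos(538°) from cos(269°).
cos(538°) = cos²269° - sin²269° = -0.9994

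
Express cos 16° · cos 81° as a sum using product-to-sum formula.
cos 16° cos 81° = (1/2)[cos(16°-81°) + cos(16°+81°)]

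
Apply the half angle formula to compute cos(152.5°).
cos(152.5°) = -√((1 + cos 305°)/2) = -0.887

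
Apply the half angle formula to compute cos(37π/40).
cos(37π/40) = -√((1 + cos 37π/20)/2) = -0.9724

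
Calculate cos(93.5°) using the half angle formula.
cos(93.5°) = -√((1 + cos 187°)/2) = -0.06105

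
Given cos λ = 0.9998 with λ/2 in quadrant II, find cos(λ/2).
cos(λ/2) = ±√((1 + cos λ)/2); negative since λ/2 ∈ QII, so cos(λ/2) = -0.9999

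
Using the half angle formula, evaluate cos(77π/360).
cos(77π/360) = √((1 + cos 77π/180)/2) = 0.7826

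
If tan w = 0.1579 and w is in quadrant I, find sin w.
sin w = 0.156 (using tan²w + 1 = sec²w)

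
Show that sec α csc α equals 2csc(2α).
RHS = 2/sin(2α) = 2/(2 sin α cos α) = 1/(sin α cos α) = (1/cos α)(1/sin α) = sec α csc α = LHS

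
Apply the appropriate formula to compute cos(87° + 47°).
cos(87° + 47°) = cos 87° cos 47° - sin 87° sin 47° = -0.6947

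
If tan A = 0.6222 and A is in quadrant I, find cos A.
cos A = 0.8491 (using tan²A + 1 = sec²A)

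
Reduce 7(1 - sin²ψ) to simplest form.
7(1 - sin²ψ) = 7(cos²ψ) (using Pythagorean identity)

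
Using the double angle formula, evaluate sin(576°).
sin(576°) = 2 sin 288° cos 288° = -0.5878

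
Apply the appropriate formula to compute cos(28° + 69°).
cos(28° + 69°) = cos 28° cos 69° - sin 28° sin 69° = -0.1219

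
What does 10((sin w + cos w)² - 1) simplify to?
10((sin w + cos w)² - 1) = 10(sin(2w)) (using Pythagorean + double angle)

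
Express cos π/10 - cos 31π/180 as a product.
cos π/10 - cos 31π/180 = -2 sin(49π/360) sin(-13π/360)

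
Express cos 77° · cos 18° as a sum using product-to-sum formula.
cos 77° cos 18° = (1/2)[cos(77°-18°) + cos(77°+18°)]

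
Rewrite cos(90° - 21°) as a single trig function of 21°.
cos(90° - 21°) = sin(21°)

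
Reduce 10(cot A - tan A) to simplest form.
10(cot A - tan A) = 10(2 cot(2A)) (using Double angle)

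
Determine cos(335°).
cos(335°) = 0.9063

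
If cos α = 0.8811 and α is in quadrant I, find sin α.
sin α = 0.4729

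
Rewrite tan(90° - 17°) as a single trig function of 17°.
tan(90° - 17°) = cot(17°)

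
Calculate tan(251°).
tan(251°) = 2.904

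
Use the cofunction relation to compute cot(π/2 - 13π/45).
cot(π/2 - 13π/45) = tan(13π/45) = 1.28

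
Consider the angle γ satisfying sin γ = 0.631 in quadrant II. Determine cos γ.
cos γ = ±√(1 - sin²γ) = -0.7758 (negative in QII)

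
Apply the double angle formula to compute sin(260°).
sin(260°) = 2 sin 130° cos 130° = -0.9848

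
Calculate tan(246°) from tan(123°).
tan(246°) = 2 tan 123° / (1 - tan²123°) = 2.246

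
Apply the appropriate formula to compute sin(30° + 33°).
sin(30° + 33°) = sin 30° cos 33° + cos 30° sin 33° = 0.891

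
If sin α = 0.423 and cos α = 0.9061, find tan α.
tan α = sin α / cos α = 0.4668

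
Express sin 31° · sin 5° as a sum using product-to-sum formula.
sin 31° sin 5° = (1/2)[cos(31°-5°) - cos(31°+5°)]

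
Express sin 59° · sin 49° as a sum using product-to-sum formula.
sin 59° sin 49° = (1/2)[cos(59°-49°) - cos(59°+49°)]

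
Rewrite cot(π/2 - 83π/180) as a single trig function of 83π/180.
cot(π/2 - 83π/180) = tan(83π/180)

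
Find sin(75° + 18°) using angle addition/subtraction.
sin(75° + 18°) = sin 75° cos 18° + cos 75° sin 18° = 0.9986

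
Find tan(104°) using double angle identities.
tan(104°) = 2 tan 52° / (1 - tan²52°) = -4.011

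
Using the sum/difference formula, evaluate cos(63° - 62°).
cos(63° - 62°) = cos 63° cos 62° + sin 63° sin 62° = 0.9998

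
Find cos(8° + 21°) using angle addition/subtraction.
cos(8° + 21°) = cos 8° cos 21° - sin 8° sin 21° = 0.8746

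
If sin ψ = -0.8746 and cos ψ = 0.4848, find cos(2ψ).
cos(2ψ) = cos²ψ - sin²ψ = -0.5299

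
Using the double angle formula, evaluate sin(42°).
sin(42°) = 2 sin 21° cos 21° = 0.6691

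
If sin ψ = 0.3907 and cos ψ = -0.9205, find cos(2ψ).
cos(2ψ) = cos²ψ - sin²ψ = 0.6947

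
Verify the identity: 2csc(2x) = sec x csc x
LHS = 2/sin(2x) = 2/(2 sin x cos x) = 1/(sin x cos x) = (1/cos x)(1/sin x) = sec x csc x = RHS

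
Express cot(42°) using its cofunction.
cot(42°) = tan(90° - 42°) = tan(48°)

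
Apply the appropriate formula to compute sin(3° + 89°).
sin(3° + 89°) = sin 3° cos 89° + cos 3° sin 89° = 0.9994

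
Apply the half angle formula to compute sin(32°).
sin(32°) = √((1 - cos 64°)/2) = 0.5299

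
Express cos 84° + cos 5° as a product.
cos 84° + cos 5° = 2 cos(44.5°) cos(39.5°)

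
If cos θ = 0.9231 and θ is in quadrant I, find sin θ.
sin θ = 0.3846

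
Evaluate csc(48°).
csc(48°) = 1.346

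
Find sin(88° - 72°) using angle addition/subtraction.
sin(88° - 72°) = sin 88° cos 72° - cos 88° sin 72° = 0.2756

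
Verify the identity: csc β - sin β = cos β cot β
LHS = 1/sin β - sin β = (1 - sin²β)/sin β = cos²β/sin β = cos β · (cos β/sin β) = cos β cot β = RHS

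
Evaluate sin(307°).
sin(307°) = -0.7986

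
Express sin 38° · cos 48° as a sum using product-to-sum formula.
sin 38° cos 48° = (1/2)[sin(38°+48°) + sin(38°-48°)]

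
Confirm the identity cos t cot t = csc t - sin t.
RHS = 1/sin t - sin t = (1 - sin²t)/sin t = cos²t/sin t = cos t · (cos t/sin t) = cos t cot t = LHS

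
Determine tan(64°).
tan(64°) = 2.05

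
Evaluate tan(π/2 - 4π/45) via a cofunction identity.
tan(π/2 - 4π/45) = cot(4π/45) = 3.487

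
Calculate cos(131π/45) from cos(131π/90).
cos(131π/45) = 2cos²131π/90 - 1 = -0.9613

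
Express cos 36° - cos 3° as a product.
cos 36° - cos 3° = -2 sin(19.5°) sin(16.5°)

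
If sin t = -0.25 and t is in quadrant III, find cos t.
cos t = -0.9682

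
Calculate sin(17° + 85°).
sin(17° + 85°) = sin 17° cos 85° + cos 17° sin 85° = 0.9781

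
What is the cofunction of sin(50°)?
sin(50°) = cos(90° - 50°) = cos(40°)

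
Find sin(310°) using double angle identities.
sin(310°) = 2 sin 155° cos 155° = -0.766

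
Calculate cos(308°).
cos(308°) = 0.6157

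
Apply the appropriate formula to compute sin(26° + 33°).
sin(26° + 33°) = sin 26° cos 33° + cos 26° sin 33° = 0.8572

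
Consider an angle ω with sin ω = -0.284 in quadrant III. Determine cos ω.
cos ω = ±√(1 - sin²ω) = -0.9588 (negative in QIII)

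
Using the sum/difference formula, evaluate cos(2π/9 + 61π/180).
cos(2π/9 + 61π/180) = cos 2π/9 cos 61π/180 - sin 2π/9 sin 61π/180 = -0.1908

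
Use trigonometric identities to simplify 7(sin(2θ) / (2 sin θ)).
7(sin(2θ) / (2 sin θ)) = 7(cos θ) (using Double angle)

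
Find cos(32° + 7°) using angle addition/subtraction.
cos(32° + 7°) = cos 32° cos 7° - sin 32° sin 7° = 0.7771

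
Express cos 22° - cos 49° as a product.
cos 22° - cos 49° = -2 sin(35.5°) sin(-13.5°)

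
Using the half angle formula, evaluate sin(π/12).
sin(π/12) = √((1 - cos π/6)/2) = (√6-√2)/4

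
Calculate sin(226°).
sin(226°) = -0.7193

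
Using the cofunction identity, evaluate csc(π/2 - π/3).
csc(π/2 - π/3) = sec(π/3) = 2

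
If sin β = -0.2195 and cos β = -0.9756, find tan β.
tan β = sin β / cos β = 0.225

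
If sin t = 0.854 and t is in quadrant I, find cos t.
cos t = 0.5203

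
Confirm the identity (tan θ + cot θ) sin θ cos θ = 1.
LHS = (sin θ/cos θ + cos θ/sin θ) sin θ cos θ = ((sin²θ + cos²θ)/(sin θ cos θ)) · sin θ cos θ = sin²θ + cos²θ = 1 = RHS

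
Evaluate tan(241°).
tan(241°) = 1.804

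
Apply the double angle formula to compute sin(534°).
sin(534°) = 2 sin 267° cos 267° = 0.1045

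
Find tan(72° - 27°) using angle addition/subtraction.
tan(72° - 27°) = (tan 72° - tan 27°)/(1 + tan 72° tan 27°) = 1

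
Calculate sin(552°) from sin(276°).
sin(552°) = 2 sin 276° cos 276° = -0.2079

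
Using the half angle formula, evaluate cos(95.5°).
cos(95.5°) = -√((1 + cos 191°)/2) = -0.09585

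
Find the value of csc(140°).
csc(140°) = 1.556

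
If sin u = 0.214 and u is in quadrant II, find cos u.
cos u = -0.9768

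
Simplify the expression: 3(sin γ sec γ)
3(sin γ sec γ) = 3(tan γ) (using Reciprocal + quotient)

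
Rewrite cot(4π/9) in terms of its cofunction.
cot(4π/9) = tan(π/2 - 4π/9) = tan(π/18)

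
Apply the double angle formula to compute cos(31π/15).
cos(31π/15) = 2cos²31π/30 - 1 = 0.9781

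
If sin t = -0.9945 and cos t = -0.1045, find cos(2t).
cos(2t) = cos²t - sin²t = -0.9781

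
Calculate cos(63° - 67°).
cos(63° - 67°) = cos 63° cos 67° + sin 63° sin 67° = 0.9976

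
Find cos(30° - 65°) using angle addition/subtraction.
cos(30° - 65°) = cos 30° cos 65° + sin 30° sin 65° = 0.8192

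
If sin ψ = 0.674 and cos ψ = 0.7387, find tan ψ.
tan ψ = sin ψ / cos ψ = 0.9124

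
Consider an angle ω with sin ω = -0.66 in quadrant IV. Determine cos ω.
cos ω = √(1 - sin²ω) = 0.7513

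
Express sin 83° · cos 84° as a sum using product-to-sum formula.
sin 83° cos 84° = (1/2)[sin(83°+84°) + sin(83°-84°)]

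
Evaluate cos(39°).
cos(39°) = 0.7771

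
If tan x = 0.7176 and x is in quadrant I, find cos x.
cos x = 0.8125 (using tan²x + 1 = sec²x)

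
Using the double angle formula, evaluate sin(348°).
sin(348°) = 2 sin 174° cos 174° = -0.2079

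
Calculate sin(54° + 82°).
sin(54° + 82°) = sin 54° cos 82° + cos 54° sin 82° = 0.6947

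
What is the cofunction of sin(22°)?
sin(22°) = cos(90° - 22°) = cos(68°)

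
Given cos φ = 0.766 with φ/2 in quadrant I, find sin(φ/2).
sin(φ/2) = ±√((1 - cos φ)/2); positive since φ/2 ∈ QI, so sin(φ/2) = 0.3421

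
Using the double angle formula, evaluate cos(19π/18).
cos(19π/18) = 2cos²19π/36 - 1 = -0.9848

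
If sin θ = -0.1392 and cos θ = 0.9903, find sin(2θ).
sin(2θ) = 2 sin θ cos θ = -0.2757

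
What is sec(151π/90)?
sec(151π/90) = 1.887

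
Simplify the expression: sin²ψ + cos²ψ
sin²ψ + cos²ψ = 1 (using Pythagorean identity)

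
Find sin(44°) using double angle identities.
sin(44°) = 2 sin 22° cos 22° = 0.6947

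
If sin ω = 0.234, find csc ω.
csc ω = 1/sin ω = 4.274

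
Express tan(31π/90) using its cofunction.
tan(31π/90) = cot(π/2 - 31π/90) = cot(7π/45)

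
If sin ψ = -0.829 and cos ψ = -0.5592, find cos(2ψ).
cos(2ψ) = cos²ψ - sin²ψ = -0.3745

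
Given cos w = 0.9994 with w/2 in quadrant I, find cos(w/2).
cos(w/2) = ±√((1 + cos w)/2); positive since w/2 ∈ QI, so cos(w/2) = 0.9998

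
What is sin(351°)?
sin(351°) = -0.1564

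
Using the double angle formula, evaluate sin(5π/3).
sin(5π/3) = 2 sin 5π/6 cos 5π/6 = -√3/2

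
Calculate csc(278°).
csc(278°) = -1.01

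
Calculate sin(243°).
sin(243°) = -0.891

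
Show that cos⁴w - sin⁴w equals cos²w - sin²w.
LHS = (cos²w - sin²w)(cos²w + sin²w) = (cos²w - sin²w) · 1 = cos²w - sin²w = RHS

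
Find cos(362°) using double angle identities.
cos(362°) = cos²181° - sin²181° = 0.9994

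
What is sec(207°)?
sec(207°) = -1.122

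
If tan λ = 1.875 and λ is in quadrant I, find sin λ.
sin λ = 0.8824 (using tan²λ + 1 = sec²λ)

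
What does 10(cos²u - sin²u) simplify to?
10(cos²u - sin²u) = 10(cos(2u)) (using Double angle)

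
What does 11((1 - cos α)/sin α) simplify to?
11((1 - cos α)/sin α) = 11(tan(α/2)) (using Half angle)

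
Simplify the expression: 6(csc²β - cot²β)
6(csc²β - cot²β) = 6 (using Pythagorean identity)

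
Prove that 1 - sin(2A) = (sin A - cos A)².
RHS = sin²A - 2 sin A cos A + cos²A = (sin²A + cos²A) - 2 sin A cos A = 1 - sin(2A) = LHS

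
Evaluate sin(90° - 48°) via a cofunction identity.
sin(90° - 48°) = cos(48°) = 0.6691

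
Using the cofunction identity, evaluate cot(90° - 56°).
cot(90° - 56°) = tan(56°) = 1.483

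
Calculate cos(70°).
cos(70°) = 0.342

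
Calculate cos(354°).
cos(354°) = 0.9945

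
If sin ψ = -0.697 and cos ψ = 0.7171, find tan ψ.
tan ψ = sin ψ / cos ψ = -0.972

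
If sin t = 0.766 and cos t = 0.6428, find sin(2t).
sin(2t) = 2 sin t cos t = 0.9848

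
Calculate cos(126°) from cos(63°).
cos(126°) = cos²63° - sin²63° = -0.5878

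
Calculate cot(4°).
cot(4°) = 14.3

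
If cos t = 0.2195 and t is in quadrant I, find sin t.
sin t = 0.9756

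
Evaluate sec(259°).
sec(259°) = -5.241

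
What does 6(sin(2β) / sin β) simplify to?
6(sin(2β) / sin β) = 6(2 cos β) (using Double angle)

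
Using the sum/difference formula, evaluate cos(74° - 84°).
cos(74° - 84°) = cos 74° cos 84° + sin 74° sin 84° = 0.9848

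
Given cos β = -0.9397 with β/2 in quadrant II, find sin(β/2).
sin(β/2) = ±√((1 - cos β)/2); positive since β/2 ∈ QII, so sin(β/2) = 0.9848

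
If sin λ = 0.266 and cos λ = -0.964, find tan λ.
tan λ = sin λ / cos λ = -0.2759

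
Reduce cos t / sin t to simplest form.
cos t / sin t = cot t (using Quotient identity)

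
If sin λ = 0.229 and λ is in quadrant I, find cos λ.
cos λ = 0.9734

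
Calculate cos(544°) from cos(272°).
cos(544°) = cos²272° - sin²272° = -0.9976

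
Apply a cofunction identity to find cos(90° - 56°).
cos(90° - 56°) = sin(56°) = 0.829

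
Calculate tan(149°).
tan(149°) = -0.6009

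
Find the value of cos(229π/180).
cos(229π/180) = -0.6561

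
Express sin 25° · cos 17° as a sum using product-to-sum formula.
sin 25° cos 17° = (1/2)[sin(25°+17°) + sin(25°-17°)]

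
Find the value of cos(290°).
cos(290°) = 0.342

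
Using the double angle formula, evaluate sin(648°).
sin(648°) = 2 sin 324° cos 324° = -0.9511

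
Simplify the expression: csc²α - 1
csc²α - 1 = cot²α (using Pythagorean identity)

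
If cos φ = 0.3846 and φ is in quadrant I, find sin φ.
sin φ = 0.9231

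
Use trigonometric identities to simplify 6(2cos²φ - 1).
6(2cos²φ - 1) = 6(cos(2φ)) (using Double angle)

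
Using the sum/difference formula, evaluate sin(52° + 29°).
sin(52° + 29°) = sin 52° cos 29° + cos 52° sin 29° = 0.9877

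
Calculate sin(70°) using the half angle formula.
sin(70°) = √((1 - cos 140°)/2) = 0.9397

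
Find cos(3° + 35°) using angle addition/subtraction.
cos(3° + 35°) = cos 3° cos 35° - sin 3° sin 35° = 0.788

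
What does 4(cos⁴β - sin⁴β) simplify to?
4(cos⁴β - sin⁴β) = 4(cos(2β)) (using Factoring + double angle)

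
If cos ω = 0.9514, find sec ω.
sec ω = 1/cos ω = 1.051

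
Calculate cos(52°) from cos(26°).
cos(52°) = cos²26° - sin²26° = 0.6157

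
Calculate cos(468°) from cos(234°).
cos(468°) = cos²234° - sin²234° = -0.309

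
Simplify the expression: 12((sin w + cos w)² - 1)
12((sin w + cos w)² - 1) = 12(sin(2w)) (using Pythagorean + double angle)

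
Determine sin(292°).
sin(292°) = -0.9272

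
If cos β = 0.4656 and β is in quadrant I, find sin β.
sin β = 0.885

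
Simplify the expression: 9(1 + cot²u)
9(1 + cot²u) = 9(csc²u) (using Pythagorean identity)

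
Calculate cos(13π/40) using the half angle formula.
cos(13π/40) = √((1 + cos 13π/20)/2) = 0.5225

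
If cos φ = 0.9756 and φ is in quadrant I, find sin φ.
sin φ = 0.2196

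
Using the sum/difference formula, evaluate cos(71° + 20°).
cos(71° + 20°) = cos 71° cos 20° - sin 71° sin 20° = -0.01745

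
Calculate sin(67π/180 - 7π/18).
sin(67π/180 - 7π/18) = sin 67π/180 cos 7π/18 - cos 67π/180 sin 7π/18 = -0.05234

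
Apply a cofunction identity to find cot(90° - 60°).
cot(90° - 60°) = tan(60°) = √3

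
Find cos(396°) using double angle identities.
cos(396°) = cos²198° - sin²198° = 0.809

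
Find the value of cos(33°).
cos(33°) = 0.8387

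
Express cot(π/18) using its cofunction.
cot(π/18) = tan(π/2 - π/18) = tan(4π/9)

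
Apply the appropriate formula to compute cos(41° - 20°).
cos(41° - 20°) = cos 41° cos 20° + sin 41° sin 20° = 0.9336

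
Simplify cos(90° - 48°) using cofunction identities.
cos(90° - 48°) = sin(48°)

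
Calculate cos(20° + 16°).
cos(20° + 16°) = cos 20° cos 16° - sin 20° sin 16° = 0.809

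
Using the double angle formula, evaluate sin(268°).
sin(268°) = 2 sin 134° cos 134° = -0.9994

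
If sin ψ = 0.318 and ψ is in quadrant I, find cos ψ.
cos ψ = 0.9481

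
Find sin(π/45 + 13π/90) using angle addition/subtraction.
sin(π/45 + 13π/90) = sin π/45 cos 13π/90 + cos π/45 sin 13π/90 = 1/2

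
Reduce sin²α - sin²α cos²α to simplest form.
sin²α - sin²α cos²α = sin⁴α (using Factoring)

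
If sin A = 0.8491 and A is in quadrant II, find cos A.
cos A = -0.5282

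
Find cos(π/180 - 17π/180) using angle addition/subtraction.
cos(π/180 - 17π/180) = cos π/180 cos 17π/180 + sin π/180 sin 17π/180 = 0.9613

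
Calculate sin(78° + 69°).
sin(78° + 69°) = sin 78° cos 69° + cos 78° sin 69° = 0.5446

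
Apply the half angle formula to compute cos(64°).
cos(64°) = √((1 + cos 128°)/2) = 0.4384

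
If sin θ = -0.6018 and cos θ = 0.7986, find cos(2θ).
cos(2θ) = cos²θ - sin²θ = 0.2756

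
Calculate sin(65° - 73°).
sin(65° - 73°) = sin 65° cos 73° - cos 65° sin 73° = -0.1392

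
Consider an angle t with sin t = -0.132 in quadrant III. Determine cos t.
cos t = ±√(1 - sin²t) = -0.9912 (negative in QIII)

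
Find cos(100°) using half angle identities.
cos(100°) = -√((1 + cos 200°)/2) = -0.1736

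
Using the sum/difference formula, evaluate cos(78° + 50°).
cos(78° + 50°) = cos 78° cos 50° - sin 78° sin 50° = -0.6157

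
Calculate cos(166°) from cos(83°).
cos(166°) = cos²83° - sin²83° = -0.9703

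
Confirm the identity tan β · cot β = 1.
LHS = (sin β/cos β) · (cos β/sin β) = 1 = RHS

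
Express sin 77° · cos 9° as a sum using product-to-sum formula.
sin 77° cos 9° = (1/2)[sin(77°+9°) + sin(77°-9°)]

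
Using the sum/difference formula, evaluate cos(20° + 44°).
cos(20° + 44°) = cos 20° cos 44° - sin 20° sin 44° = 0.4384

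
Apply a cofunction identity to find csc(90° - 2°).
csc(90° - 2°) = sec(2°) = 1.001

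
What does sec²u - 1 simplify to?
sec²u - 1 = tan²u (using Pythagorean identity)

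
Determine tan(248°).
tan(248°) = 2.475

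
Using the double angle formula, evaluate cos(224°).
cos(224°) = cos²112° - sin²112° = -0.7193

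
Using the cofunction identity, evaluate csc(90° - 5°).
csc(90° - 5°) = sec(5°) = 1.004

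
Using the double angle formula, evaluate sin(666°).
sin(666°) = 2 sin 333° cos 333° = -0.809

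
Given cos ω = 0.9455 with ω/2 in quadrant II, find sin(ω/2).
sin(ω/2) = ±√((1 - cos ω)/2); positive since ω/2 ∈ QII, so sin(ω/2) = 0.1651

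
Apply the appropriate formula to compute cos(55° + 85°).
cos(55° + 85°) = cos 55° cos 85° - sin 55° sin 85° = -0.766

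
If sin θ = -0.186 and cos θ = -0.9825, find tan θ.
tan θ = sin θ / cos θ = 0.1893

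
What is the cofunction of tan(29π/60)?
tan(29π/60) = cot(π/2 - 29π/60) = cot(π/60)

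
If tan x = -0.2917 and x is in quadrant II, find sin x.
sin x = 0.28 (using tan²x + 1 = sec²x)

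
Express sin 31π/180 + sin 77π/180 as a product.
sin 31π/180 + sin 77π/180 = 2 sin(3π/10) cos(-23π/180)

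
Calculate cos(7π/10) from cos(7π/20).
cos(7π/10) = cos²7π/20 - sin²7π/20 = -0.5878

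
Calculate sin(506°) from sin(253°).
sin(506°) = 2 sin 253° cos 253° = 0.5592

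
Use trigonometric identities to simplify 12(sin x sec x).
12(sin x sec x) = 12(tan x) (using Reciprocal + quotient)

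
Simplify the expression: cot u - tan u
cot u - tan u = 2 cot(2u) (using Double angle)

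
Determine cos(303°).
cos(303°) = 0.5446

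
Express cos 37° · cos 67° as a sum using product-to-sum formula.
cos 37° cos 67° = (1/2)[cos(37°-67°) + cos(37°+67°)]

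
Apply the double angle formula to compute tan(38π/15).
tan(38π/15) = 2 tan 19π/15 / (1 - tan²19π/15) = -9.514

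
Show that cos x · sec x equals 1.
LHS = cos x · (1/cos x) = 1 = RHS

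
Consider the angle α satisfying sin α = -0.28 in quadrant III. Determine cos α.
cos α = ±√(1 - sin²α) = -0.96 (negative in QIII)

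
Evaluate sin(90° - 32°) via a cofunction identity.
sin(90° - 32°) = cos(32°) = 0.848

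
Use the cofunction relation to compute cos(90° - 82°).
cos(90° - 82°) = sin(82°) = 0.9903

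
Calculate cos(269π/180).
cos(269π/180) = -0.01745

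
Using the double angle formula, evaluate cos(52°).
cos(52°) = cos²26° - sin²26° = 0.6157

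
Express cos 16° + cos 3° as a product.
cos 16° + cos 3° = 2 cos(9.5°) cos(6.5°)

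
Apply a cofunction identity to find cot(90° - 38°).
cot(90° - 38°) = tan(38°) = 0.7813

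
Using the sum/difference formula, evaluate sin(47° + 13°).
sin(47° + 13°) = sin 47° cos 13° + cos 47° sin 13° = √3/2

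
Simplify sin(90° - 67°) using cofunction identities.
sin(90° - 67°) = cos(67°)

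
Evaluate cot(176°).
cot(176°) = -14.3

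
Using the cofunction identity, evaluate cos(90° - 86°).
cos(90° - 86°) = sin(86°) = 0.9976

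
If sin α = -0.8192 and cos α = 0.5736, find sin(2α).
sin(2α) = 2 sin α cos α = -0.9398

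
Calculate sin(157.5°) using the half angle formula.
sin(157.5°) = √((1 - cos 315°)/2) = √(2-√2)/2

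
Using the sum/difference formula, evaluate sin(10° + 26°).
sin(10° + 26°) = sin 10° cos 26° + cos 10° sin 26° = 0.5878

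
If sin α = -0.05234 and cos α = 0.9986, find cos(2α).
cos(2α) = cos²α - sin²α = 0.9945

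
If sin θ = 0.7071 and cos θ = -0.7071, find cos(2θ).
cos(2θ) = cos²θ - sin²θ = 0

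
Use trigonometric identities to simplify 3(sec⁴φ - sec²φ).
3(sec⁴φ - sec²φ) = 3(tan⁴φ + tan²φ) (using Pythagorean)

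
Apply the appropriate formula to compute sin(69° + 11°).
sin(69° + 11°) = sin 69° cos 11° + cos 69° sin 11° = 0.9848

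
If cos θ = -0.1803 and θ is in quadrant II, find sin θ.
sin θ = 0.9836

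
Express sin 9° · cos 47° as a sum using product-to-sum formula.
sin 9° cos 47° = (1/2)[sin(9°+47°) + sin(9°-47°)]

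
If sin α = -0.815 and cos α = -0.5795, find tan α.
tan α = sin α / cos α = 1.406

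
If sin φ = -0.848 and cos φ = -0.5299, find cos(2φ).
cos(2φ) = cos²φ - sin²φ = -0.4383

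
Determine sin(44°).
sin(44°) = 0.6947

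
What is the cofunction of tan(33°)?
tan(33°) = cot(90° - 33°) = cot(57°)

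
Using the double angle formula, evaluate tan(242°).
tan(242°) = 2 tan 121° / (1 - tan²121°) = 1.881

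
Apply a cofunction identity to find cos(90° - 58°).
cos(90° - 58°) = sin(58°) = 0.848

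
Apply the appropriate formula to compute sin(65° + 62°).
sin(65° + 62°) = sin 65° cos 62° + cos 65° sin 62° = 0.7986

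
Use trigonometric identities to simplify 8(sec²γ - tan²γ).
8(sec²γ - tan²γ) = 8 (using Pythagorean identity)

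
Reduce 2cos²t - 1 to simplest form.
2cos²t - 1 = cos(2t) (using Double angle)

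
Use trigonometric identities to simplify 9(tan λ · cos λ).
9(tan λ · cos λ) = 9(sin λ) (using Quotient identity)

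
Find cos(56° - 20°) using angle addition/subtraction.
cos(56° - 20°) = cos 56° cos 20° + sin 56° sin 20° = 0.809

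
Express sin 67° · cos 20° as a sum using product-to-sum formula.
sin 67° cos 20° = (1/2)[sin(67°+20°) + sin(67°-20°)]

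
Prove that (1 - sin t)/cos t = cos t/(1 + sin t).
LHS = (1 - sin t)(1 + sin t) / (cos t(1 + sin t)) = (1 - sin²t) / (cos t(1 + sin t)) = cos²t / (cos t(1 + sin t)) = cos t/(1 + sin t) = RHS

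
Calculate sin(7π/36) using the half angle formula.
sin(7π/36) = √((1 - cos 7π/18)/2) = 0.5736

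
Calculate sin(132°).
sin(132°) = 0.7431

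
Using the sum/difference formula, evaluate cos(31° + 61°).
cos(31° + 61°) = cos 31° cos 61° - sin 31° sin 61° = -0.0349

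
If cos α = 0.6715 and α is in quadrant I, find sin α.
sin α = 0.741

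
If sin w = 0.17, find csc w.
csc w = 1/sin w = 5.882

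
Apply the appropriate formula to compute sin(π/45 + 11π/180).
sin(π/45 + 11π/180) = sin π/45 cos 11π/180 + cos π/45 sin 11π/180 = (√6-√2)/4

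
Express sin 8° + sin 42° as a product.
sin 8° + sin 42° = 2 sin(25°) cos(-17°)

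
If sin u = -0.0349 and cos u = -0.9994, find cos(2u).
cos(2u) = cos²u - sin²u = 0.9976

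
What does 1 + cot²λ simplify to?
1 + cot²λ = csc²λ (using Pythagorean identity)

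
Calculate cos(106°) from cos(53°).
cos(106°) = cos²53° - sin²53° = -0.2756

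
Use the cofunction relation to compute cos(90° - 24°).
cos(90° - 24°) = sin(24°) = 0.4067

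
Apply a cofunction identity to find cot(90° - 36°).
cot(90° - 36°) = tan(36°) = 0.7265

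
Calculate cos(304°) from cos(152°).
cos(304°) = cos²152° - sin²152° = 0.5592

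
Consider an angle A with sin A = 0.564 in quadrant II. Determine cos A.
cos A = ±√(1 - sin²A) = -0.8258 (negative in QII)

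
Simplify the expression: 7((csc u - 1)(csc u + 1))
7((csc u - 1)(csc u + 1)) = 7(cot²u) (using Diff. of squares)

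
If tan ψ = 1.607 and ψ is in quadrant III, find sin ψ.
sin ψ = -0.849 (using tan²ψ + 1 = sec²ψ)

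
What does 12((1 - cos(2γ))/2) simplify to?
12((1 - cos(2γ))/2) = 12(sin²γ) (using Power reduction)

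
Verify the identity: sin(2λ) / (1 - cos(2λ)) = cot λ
LHS = 2 sin λ cos λ / (2sin²λ) = cos λ/sin λ = cot λ = RHS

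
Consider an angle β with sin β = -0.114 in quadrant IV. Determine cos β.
cos β = √(1 - sin²β) = 0.9935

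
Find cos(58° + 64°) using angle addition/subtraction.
cos(58° + 64°) = cos 58° cos 64° - sin 58° sin 64° = -0.5299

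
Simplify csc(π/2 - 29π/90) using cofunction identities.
csc(π/2 - 29π/90) = sec(29π/90)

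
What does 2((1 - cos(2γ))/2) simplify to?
2((1 - cos(2γ))/2) = 2(sin²γ) (using Power reduction)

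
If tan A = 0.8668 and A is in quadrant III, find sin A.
sin A = -0.655 (using tan²A + 1 = sec²A)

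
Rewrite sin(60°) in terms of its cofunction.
sin(60°) = cos(90° - 60°) = cos(30°)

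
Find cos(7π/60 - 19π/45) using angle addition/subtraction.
cos(7π/60 - 19π/45) = cos 7π/60 cos 19π/45 + sin 7π/60 sin 19π/45 = 0.5736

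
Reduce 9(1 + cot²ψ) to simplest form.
9(1 + cot²ψ) = 9(csc²ψ) (using Pythagorean identity)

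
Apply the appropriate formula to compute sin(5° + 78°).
sin(5° + 78°) = sin 5° cos 78° + cos 5° sin 78° = 0.9925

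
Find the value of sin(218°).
sin(218°) = -0.6157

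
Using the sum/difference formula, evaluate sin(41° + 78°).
sin(41° + 78°) = sin 41° cos 78° + cos 41° sin 78° = 0.8746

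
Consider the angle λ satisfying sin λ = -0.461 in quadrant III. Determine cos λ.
cos λ = ±√(1 - sin²λ) = -0.8874 (negative in QIII)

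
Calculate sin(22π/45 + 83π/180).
sin(22π/45 + 83π/180) = sin 22π/45 cos 83π/180 + cos 22π/45 sin 83π/180 = 0.1564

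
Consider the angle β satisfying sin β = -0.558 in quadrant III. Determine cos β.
cos β = ±√(1 - sin²β) = -0.8298 (negative in QIII)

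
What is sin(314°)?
sin(314°) = -0.7193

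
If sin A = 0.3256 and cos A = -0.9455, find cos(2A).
cos(2A) = cos²A - sin²A = 0.788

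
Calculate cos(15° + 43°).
cos(15° + 43°) = cos 15° cos 43° - sin 15° sin 43° = 0.5299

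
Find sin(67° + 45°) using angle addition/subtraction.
sin(67° + 45°) = sin 67° cos 45° + cos 67° sin 45° = 0.9272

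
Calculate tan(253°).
tan(253°) = 3.271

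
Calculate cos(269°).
cos(269°) = -0.01745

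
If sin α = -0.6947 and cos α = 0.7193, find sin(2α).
sin(2α) = 2 sin α cos α = -0.9994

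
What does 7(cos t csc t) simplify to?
7(cos t csc t) = 7(cot t) (using Reciprocal + quotient)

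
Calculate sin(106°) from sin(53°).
sin(106°) = 2 sin 53° cos 53° = 0.9613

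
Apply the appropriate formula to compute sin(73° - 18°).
sin(73° - 18°) = sin 73° cos 18° - cos 73° sin 18° = 0.8192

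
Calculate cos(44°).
cos(44°) = 0.7193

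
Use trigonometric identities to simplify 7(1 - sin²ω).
7(1 - sin²ω) = 7(cos²ω) (using Pythagorean identity)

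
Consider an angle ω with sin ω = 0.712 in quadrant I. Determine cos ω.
cos ω = √(1 - sin²ω) = 0.7022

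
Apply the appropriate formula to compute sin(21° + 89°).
sin(21° + 89°) = sin 21° cos 89° + cos 21° sin 89° = 0.9397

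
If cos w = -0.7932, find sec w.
sec w = 1/cos w = -1.261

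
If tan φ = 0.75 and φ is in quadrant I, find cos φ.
cos φ = 0.8 (using tan²φ + 1 = sec²φ)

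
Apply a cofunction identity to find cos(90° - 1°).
cos(90° - 1°) = sin(1°) = 0.01745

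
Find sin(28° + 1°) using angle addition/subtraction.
sin(28° + 1°) = sin 28° cos 1° + cos 28° sin 1° = 0.4848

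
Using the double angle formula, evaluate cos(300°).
cos(300°) = 2cos²150° - 1 = 1/2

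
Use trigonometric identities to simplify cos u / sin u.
cos u / sin u = cot u (using Quotient identity)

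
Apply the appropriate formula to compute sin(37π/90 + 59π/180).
sin(37π/90 + 59π/180) = sin 37π/90 cos 59π/180 + cos 37π/90 sin 59π/180 = 0.7314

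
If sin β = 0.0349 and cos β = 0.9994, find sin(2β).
sin(2β) = 2 sin β cos β = 0.06976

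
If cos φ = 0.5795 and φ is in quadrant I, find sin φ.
sin φ = 0.815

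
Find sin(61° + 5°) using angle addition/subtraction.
sin(61° + 5°) = sin 61° cos 5° + cos 61° sin 5° = 0.9135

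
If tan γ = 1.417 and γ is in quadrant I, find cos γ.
cos γ = 0.5766 (using tan²γ + 1 = sec²γ)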